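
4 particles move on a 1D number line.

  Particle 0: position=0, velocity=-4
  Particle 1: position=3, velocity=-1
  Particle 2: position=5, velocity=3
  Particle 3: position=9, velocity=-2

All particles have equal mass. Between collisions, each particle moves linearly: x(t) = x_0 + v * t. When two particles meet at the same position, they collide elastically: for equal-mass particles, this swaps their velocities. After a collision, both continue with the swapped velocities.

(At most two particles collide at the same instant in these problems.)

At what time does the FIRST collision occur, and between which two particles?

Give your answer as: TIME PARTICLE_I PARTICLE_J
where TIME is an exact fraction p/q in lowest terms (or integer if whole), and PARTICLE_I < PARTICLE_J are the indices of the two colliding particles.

Pair (0,1): pos 0,3 vel -4,-1 -> not approaching (rel speed -3 <= 0)
Pair (1,2): pos 3,5 vel -1,3 -> not approaching (rel speed -4 <= 0)
Pair (2,3): pos 5,9 vel 3,-2 -> gap=4, closing at 5/unit, collide at t=4/5
Earliest collision: t=4/5 between 2 and 3

Answer: 4/5 2 3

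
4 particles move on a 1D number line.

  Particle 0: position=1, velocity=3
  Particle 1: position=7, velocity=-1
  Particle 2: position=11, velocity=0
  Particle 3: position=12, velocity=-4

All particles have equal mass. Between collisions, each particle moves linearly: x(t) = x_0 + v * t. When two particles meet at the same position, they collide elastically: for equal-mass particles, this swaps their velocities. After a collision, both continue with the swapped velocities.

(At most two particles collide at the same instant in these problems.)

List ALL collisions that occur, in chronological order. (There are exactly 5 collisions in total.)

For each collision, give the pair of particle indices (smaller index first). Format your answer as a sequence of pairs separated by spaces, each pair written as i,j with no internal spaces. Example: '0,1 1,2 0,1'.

Collision at t=1/4: particles 2 and 3 swap velocities; positions: p0=7/4 p1=27/4 p2=11 p3=11; velocities now: v0=3 v1=-1 v2=-4 v3=0
Collision at t=3/2: particles 0 and 1 swap velocities; positions: p0=11/2 p1=11/2 p2=6 p3=11; velocities now: v0=-1 v1=3 v2=-4 v3=0
Collision at t=11/7: particles 1 and 2 swap velocities; positions: p0=38/7 p1=40/7 p2=40/7 p3=11; velocities now: v0=-1 v1=-4 v2=3 v3=0
Collision at t=5/3: particles 0 and 1 swap velocities; positions: p0=16/3 p1=16/3 p2=6 p3=11; velocities now: v0=-4 v1=-1 v2=3 v3=0
Collision at t=10/3: particles 2 and 3 swap velocities; positions: p0=-4/3 p1=11/3 p2=11 p3=11; velocities now: v0=-4 v1=-1 v2=0 v3=3

Answer: 2,3 0,1 1,2 0,1 2,3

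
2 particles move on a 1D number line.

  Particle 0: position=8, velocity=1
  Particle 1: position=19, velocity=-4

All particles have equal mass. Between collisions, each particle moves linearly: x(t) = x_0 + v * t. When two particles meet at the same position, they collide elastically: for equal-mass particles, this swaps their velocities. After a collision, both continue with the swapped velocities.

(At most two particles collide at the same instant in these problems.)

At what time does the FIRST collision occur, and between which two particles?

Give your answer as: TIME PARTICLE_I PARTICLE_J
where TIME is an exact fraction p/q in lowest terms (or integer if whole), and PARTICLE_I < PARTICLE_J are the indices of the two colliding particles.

Answer: 11/5 0 1

Derivation:
Pair (0,1): pos 8,19 vel 1,-4 -> gap=11, closing at 5/unit, collide at t=11/5
Earliest collision: t=11/5 between 0 and 1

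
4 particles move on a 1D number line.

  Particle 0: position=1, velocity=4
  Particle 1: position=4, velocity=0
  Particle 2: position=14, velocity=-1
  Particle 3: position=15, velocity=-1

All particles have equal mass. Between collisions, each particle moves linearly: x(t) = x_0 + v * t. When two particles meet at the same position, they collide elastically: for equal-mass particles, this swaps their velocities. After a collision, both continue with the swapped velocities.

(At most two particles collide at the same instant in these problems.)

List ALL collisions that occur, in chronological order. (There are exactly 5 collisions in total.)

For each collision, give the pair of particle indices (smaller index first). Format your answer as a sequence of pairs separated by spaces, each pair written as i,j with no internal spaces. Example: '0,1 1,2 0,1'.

Collision at t=3/4: particles 0 and 1 swap velocities; positions: p0=4 p1=4 p2=53/4 p3=57/4; velocities now: v0=0 v1=4 v2=-1 v3=-1
Collision at t=13/5: particles 1 and 2 swap velocities; positions: p0=4 p1=57/5 p2=57/5 p3=62/5; velocities now: v0=0 v1=-1 v2=4 v3=-1
Collision at t=14/5: particles 2 and 3 swap velocities; positions: p0=4 p1=56/5 p2=61/5 p3=61/5; velocities now: v0=0 v1=-1 v2=-1 v3=4
Collision at t=10: particles 0 and 1 swap velocities; positions: p0=4 p1=4 p2=5 p3=41; velocities now: v0=-1 v1=0 v2=-1 v3=4
Collision at t=11: particles 1 and 2 swap velocities; positions: p0=3 p1=4 p2=4 p3=45; velocities now: v0=-1 v1=-1 v2=0 v3=4

Answer: 0,1 1,2 2,3 0,1 1,2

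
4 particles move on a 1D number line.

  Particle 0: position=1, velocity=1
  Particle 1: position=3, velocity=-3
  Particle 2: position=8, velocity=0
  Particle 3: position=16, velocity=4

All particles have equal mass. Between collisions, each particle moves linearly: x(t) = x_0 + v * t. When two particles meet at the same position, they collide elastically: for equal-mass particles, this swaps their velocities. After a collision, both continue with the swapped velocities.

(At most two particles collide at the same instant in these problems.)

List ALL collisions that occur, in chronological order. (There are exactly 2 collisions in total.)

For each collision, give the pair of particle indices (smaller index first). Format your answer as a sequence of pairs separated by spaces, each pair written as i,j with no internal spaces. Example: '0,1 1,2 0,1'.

Answer: 0,1 1,2

Derivation:
Collision at t=1/2: particles 0 and 1 swap velocities; positions: p0=3/2 p1=3/2 p2=8 p3=18; velocities now: v0=-3 v1=1 v2=0 v3=4
Collision at t=7: particles 1 and 2 swap velocities; positions: p0=-18 p1=8 p2=8 p3=44; velocities now: v0=-3 v1=0 v2=1 v3=4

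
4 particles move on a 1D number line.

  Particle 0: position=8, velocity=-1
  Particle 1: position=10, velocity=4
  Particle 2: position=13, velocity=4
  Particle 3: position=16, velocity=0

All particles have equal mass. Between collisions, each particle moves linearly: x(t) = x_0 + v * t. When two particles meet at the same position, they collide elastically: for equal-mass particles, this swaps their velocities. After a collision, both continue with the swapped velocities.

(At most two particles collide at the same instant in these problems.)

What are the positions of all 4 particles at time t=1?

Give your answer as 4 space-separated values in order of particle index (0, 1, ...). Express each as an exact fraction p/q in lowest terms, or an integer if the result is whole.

Collision at t=3/4: particles 2 and 3 swap velocities; positions: p0=29/4 p1=13 p2=16 p3=16; velocities now: v0=-1 v1=4 v2=0 v3=4
Advance to t=1 (no further collisions before then); velocities: v0=-1 v1=4 v2=0 v3=4; positions = 7 14 16 17

Answer: 7 14 16 17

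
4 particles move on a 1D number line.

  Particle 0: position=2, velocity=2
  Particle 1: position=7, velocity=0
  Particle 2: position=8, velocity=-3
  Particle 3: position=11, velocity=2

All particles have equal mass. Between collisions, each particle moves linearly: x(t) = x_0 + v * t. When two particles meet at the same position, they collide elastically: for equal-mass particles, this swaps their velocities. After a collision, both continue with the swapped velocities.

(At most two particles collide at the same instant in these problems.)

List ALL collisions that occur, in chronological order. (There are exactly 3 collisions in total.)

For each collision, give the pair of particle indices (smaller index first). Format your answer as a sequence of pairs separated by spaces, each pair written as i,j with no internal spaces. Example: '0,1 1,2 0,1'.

Answer: 1,2 0,1 1,2

Derivation:
Collision at t=1/3: particles 1 and 2 swap velocities; positions: p0=8/3 p1=7 p2=7 p3=35/3; velocities now: v0=2 v1=-3 v2=0 v3=2
Collision at t=6/5: particles 0 and 1 swap velocities; positions: p0=22/5 p1=22/5 p2=7 p3=67/5; velocities now: v0=-3 v1=2 v2=0 v3=2
Collision at t=5/2: particles 1 and 2 swap velocities; positions: p0=1/2 p1=7 p2=7 p3=16; velocities now: v0=-3 v1=0 v2=2 v3=2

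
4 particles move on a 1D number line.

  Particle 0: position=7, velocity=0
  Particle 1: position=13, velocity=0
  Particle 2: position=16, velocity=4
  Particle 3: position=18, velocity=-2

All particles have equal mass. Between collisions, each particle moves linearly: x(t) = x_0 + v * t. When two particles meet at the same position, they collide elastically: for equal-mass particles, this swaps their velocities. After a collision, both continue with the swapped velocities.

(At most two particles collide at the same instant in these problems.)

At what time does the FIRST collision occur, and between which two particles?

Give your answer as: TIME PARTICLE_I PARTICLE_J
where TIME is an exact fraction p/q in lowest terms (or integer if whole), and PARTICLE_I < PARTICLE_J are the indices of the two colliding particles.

Answer: 1/3 2 3

Derivation:
Pair (0,1): pos 7,13 vel 0,0 -> not approaching (rel speed 0 <= 0)
Pair (1,2): pos 13,16 vel 0,4 -> not approaching (rel speed -4 <= 0)
Pair (2,3): pos 16,18 vel 4,-2 -> gap=2, closing at 6/unit, collide at t=1/3
Earliest collision: t=1/3 between 2 and 3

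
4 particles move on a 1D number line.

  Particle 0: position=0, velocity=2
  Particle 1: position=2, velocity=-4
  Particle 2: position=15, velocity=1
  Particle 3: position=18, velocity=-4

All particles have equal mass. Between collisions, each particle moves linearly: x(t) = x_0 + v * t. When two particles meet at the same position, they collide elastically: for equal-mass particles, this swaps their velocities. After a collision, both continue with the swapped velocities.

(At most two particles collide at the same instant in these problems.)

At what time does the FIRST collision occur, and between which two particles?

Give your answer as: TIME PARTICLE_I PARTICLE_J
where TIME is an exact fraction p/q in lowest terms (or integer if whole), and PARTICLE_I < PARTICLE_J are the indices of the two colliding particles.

Pair (0,1): pos 0,2 vel 2,-4 -> gap=2, closing at 6/unit, collide at t=1/3
Pair (1,2): pos 2,15 vel -4,1 -> not approaching (rel speed -5 <= 0)
Pair (2,3): pos 15,18 vel 1,-4 -> gap=3, closing at 5/unit, collide at t=3/5
Earliest collision: t=1/3 between 0 and 1

Answer: 1/3 0 1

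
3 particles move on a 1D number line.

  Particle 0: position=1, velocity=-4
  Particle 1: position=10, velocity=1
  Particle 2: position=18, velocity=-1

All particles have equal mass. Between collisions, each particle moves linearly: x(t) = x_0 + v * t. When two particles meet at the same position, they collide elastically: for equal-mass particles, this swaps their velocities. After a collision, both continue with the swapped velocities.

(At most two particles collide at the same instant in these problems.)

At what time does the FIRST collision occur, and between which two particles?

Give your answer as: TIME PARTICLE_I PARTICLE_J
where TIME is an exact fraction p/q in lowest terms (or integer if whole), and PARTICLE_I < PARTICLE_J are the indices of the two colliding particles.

Pair (0,1): pos 1,10 vel -4,1 -> not approaching (rel speed -5 <= 0)
Pair (1,2): pos 10,18 vel 1,-1 -> gap=8, closing at 2/unit, collide at t=4
Earliest collision: t=4 between 1 and 2

Answer: 4 1 2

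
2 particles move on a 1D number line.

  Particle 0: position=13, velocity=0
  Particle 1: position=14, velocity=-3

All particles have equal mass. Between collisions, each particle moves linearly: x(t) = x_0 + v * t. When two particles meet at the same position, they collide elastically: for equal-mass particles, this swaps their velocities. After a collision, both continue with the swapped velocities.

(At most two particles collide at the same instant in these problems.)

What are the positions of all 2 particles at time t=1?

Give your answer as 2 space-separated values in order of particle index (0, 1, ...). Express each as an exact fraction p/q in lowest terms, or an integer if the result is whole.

Answer: 11 13

Derivation:
Collision at t=1/3: particles 0 and 1 swap velocities; positions: p0=13 p1=13; velocities now: v0=-3 v1=0
Advance to t=1 (no further collisions before then); velocities: v0=-3 v1=0; positions = 11 13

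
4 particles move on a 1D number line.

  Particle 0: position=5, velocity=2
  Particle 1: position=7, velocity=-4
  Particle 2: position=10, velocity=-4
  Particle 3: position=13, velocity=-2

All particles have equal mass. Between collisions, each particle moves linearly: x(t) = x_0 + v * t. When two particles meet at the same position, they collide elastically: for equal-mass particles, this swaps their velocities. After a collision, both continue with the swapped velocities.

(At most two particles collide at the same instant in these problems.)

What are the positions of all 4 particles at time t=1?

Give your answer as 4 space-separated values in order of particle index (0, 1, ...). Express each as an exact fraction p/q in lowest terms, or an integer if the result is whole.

Answer: 3 6 7 11

Derivation:
Collision at t=1/3: particles 0 and 1 swap velocities; positions: p0=17/3 p1=17/3 p2=26/3 p3=37/3; velocities now: v0=-4 v1=2 v2=-4 v3=-2
Collision at t=5/6: particles 1 and 2 swap velocities; positions: p0=11/3 p1=20/3 p2=20/3 p3=34/3; velocities now: v0=-4 v1=-4 v2=2 v3=-2
Advance to t=1 (no further collisions before then); velocities: v0=-4 v1=-4 v2=2 v3=-2; positions = 3 6 7 11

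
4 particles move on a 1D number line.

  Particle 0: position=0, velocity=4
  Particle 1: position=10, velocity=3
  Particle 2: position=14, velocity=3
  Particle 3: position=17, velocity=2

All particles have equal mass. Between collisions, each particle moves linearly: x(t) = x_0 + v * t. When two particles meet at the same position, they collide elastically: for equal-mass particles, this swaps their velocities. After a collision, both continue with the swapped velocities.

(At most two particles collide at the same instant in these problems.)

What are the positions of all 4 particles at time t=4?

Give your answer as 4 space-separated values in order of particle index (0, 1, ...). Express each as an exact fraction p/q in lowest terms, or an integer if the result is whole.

Collision at t=3: particles 2 and 3 swap velocities; positions: p0=12 p1=19 p2=23 p3=23; velocities now: v0=4 v1=3 v2=2 v3=3
Advance to t=4 (no further collisions before then); velocities: v0=4 v1=3 v2=2 v3=3; positions = 16 22 25 26

Answer: 16 22 25 26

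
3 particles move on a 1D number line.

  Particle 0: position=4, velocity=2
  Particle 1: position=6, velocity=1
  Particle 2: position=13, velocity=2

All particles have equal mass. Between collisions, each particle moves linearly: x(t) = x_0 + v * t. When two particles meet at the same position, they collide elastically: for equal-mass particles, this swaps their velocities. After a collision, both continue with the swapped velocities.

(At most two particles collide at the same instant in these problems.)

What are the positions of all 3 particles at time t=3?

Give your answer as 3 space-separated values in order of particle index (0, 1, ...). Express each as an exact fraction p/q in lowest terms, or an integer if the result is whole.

Answer: 9 10 19

Derivation:
Collision at t=2: particles 0 and 1 swap velocities; positions: p0=8 p1=8 p2=17; velocities now: v0=1 v1=2 v2=2
Advance to t=3 (no further collisions before then); velocities: v0=1 v1=2 v2=2; positions = 9 10 19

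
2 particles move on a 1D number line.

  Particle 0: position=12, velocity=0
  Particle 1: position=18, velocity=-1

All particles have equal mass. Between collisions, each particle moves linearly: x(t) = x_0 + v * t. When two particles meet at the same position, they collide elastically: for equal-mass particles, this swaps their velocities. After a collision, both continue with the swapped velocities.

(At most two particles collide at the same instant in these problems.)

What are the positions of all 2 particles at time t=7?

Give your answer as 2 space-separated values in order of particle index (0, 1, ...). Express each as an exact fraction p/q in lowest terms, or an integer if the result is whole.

Answer: 11 12

Derivation:
Collision at t=6: particles 0 and 1 swap velocities; positions: p0=12 p1=12; velocities now: v0=-1 v1=0
Advance to t=7 (no further collisions before then); velocities: v0=-1 v1=0; positions = 11 12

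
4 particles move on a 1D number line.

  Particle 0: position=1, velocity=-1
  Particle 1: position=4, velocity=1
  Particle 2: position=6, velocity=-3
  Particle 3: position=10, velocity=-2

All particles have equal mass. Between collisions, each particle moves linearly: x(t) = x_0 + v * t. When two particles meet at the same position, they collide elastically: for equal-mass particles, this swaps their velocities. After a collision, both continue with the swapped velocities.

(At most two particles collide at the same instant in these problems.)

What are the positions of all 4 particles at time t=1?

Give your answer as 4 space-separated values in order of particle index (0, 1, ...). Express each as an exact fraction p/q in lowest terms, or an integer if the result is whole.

Collision at t=1/2: particles 1 and 2 swap velocities; positions: p0=1/2 p1=9/2 p2=9/2 p3=9; velocities now: v0=-1 v1=-3 v2=1 v3=-2
Advance to t=1 (no further collisions before then); velocities: v0=-1 v1=-3 v2=1 v3=-2; positions = 0 3 5 8

Answer: 0 3 5 8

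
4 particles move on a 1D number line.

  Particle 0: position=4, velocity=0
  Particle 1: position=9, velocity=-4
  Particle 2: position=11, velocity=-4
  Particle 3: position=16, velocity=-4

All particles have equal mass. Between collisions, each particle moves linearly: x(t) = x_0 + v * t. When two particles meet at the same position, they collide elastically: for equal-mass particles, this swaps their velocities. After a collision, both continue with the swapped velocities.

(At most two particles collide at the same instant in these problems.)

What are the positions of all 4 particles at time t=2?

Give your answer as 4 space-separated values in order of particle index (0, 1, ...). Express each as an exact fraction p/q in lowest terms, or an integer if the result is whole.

Collision at t=5/4: particles 0 and 1 swap velocities; positions: p0=4 p1=4 p2=6 p3=11; velocities now: v0=-4 v1=0 v2=-4 v3=-4
Collision at t=7/4: particles 1 and 2 swap velocities; positions: p0=2 p1=4 p2=4 p3=9; velocities now: v0=-4 v1=-4 v2=0 v3=-4
Advance to t=2 (no further collisions before then); velocities: v0=-4 v1=-4 v2=0 v3=-4; positions = 1 3 4 8

Answer: 1 3 4 8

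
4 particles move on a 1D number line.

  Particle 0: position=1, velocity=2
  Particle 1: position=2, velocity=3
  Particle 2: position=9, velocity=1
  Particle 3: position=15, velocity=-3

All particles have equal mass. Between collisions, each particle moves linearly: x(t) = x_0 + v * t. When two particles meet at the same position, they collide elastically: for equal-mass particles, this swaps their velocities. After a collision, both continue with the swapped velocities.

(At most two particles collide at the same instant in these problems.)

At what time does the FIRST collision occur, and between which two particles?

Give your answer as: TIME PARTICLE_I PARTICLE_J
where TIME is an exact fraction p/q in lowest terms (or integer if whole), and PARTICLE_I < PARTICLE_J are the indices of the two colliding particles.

Answer: 3/2 2 3

Derivation:
Pair (0,1): pos 1,2 vel 2,3 -> not approaching (rel speed -1 <= 0)
Pair (1,2): pos 2,9 vel 3,1 -> gap=7, closing at 2/unit, collide at t=7/2
Pair (2,3): pos 9,15 vel 1,-3 -> gap=6, closing at 4/unit, collide at t=3/2
Earliest collision: t=3/2 between 2 and 3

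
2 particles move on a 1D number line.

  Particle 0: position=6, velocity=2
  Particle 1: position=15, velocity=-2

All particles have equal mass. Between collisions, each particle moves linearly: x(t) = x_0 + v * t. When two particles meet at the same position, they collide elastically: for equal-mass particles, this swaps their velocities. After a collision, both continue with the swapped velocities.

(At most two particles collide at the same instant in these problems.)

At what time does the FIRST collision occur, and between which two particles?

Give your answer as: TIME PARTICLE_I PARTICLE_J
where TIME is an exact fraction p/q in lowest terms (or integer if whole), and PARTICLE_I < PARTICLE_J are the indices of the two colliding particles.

Pair (0,1): pos 6,15 vel 2,-2 -> gap=9, closing at 4/unit, collide at t=9/4
Earliest collision: t=9/4 between 0 and 1

Answer: 9/4 0 1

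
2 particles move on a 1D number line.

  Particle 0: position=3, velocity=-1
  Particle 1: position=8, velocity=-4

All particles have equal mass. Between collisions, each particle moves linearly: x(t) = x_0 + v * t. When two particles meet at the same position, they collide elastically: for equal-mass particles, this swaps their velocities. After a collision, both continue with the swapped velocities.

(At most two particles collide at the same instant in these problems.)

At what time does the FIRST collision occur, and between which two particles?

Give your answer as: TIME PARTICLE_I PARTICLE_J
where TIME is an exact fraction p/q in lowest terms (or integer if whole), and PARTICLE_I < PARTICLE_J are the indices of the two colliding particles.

Pair (0,1): pos 3,8 vel -1,-4 -> gap=5, closing at 3/unit, collide at t=5/3
Earliest collision: t=5/3 between 0 and 1

Answer: 5/3 0 1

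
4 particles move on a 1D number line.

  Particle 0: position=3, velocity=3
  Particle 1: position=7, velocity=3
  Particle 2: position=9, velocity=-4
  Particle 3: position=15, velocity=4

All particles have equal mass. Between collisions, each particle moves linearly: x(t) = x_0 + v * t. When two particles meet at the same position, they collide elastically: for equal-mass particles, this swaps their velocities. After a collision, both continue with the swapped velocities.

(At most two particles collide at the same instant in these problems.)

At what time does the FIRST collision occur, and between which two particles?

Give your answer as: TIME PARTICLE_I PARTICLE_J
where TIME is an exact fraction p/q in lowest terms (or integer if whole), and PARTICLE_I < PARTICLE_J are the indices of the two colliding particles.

Answer: 2/7 1 2

Derivation:
Pair (0,1): pos 3,7 vel 3,3 -> not approaching (rel speed 0 <= 0)
Pair (1,2): pos 7,9 vel 3,-4 -> gap=2, closing at 7/unit, collide at t=2/7
Pair (2,3): pos 9,15 vel -4,4 -> not approaching (rel speed -8 <= 0)
Earliest collision: t=2/7 between 1 and 2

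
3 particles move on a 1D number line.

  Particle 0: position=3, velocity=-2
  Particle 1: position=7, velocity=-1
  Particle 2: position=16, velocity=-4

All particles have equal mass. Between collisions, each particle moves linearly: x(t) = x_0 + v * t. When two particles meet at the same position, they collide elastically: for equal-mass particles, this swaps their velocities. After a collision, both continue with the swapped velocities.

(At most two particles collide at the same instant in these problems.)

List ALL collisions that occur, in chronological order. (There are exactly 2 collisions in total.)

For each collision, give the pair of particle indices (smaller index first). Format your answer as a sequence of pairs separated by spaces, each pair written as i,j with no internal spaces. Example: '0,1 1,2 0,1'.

Answer: 1,2 0,1

Derivation:
Collision at t=3: particles 1 and 2 swap velocities; positions: p0=-3 p1=4 p2=4; velocities now: v0=-2 v1=-4 v2=-1
Collision at t=13/2: particles 0 and 1 swap velocities; positions: p0=-10 p1=-10 p2=1/2; velocities now: v0=-4 v1=-2 v2=-1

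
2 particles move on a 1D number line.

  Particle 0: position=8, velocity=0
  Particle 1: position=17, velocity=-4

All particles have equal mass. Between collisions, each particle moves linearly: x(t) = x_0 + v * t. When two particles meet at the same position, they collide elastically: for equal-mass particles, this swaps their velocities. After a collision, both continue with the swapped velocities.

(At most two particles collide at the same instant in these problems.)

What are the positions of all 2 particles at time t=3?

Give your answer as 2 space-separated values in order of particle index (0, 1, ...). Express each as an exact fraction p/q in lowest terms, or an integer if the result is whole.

Answer: 5 8

Derivation:
Collision at t=9/4: particles 0 and 1 swap velocities; positions: p0=8 p1=8; velocities now: v0=-4 v1=0
Advance to t=3 (no further collisions before then); velocities: v0=-4 v1=0; positions = 5 8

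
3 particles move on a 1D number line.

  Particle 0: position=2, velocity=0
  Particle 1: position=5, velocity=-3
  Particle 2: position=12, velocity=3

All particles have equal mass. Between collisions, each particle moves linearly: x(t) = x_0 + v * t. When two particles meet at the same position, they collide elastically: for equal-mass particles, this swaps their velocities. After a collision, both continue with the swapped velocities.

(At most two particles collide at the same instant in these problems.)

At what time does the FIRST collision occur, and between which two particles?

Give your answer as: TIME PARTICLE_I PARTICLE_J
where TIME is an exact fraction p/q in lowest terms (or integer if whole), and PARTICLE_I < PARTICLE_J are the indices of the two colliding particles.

Pair (0,1): pos 2,5 vel 0,-3 -> gap=3, closing at 3/unit, collide at t=1
Pair (1,2): pos 5,12 vel -3,3 -> not approaching (rel speed -6 <= 0)
Earliest collision: t=1 between 0 and 1

Answer: 1 0 1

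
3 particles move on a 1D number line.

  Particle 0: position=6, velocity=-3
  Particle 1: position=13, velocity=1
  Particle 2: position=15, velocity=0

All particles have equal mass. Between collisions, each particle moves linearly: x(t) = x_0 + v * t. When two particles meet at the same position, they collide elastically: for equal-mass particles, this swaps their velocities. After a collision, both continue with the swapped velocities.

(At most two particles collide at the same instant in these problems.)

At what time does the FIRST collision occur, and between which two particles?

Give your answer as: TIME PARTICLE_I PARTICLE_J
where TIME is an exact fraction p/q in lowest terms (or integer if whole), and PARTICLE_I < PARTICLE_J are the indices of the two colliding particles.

Pair (0,1): pos 6,13 vel -3,1 -> not approaching (rel speed -4 <= 0)
Pair (1,2): pos 13,15 vel 1,0 -> gap=2, closing at 1/unit, collide at t=2
Earliest collision: t=2 between 1 and 2

Answer: 2 1 2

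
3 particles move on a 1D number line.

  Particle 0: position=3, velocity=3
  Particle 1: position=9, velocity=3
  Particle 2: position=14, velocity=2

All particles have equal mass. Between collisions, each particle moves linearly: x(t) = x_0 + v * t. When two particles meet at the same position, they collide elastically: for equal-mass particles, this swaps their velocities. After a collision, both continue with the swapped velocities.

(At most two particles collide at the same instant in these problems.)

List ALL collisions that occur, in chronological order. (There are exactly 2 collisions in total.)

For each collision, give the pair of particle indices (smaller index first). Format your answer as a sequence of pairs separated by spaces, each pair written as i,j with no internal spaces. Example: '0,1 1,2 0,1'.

Answer: 1,2 0,1

Derivation:
Collision at t=5: particles 1 and 2 swap velocities; positions: p0=18 p1=24 p2=24; velocities now: v0=3 v1=2 v2=3
Collision at t=11: particles 0 and 1 swap velocities; positions: p0=36 p1=36 p2=42; velocities now: v0=2 v1=3 v2=3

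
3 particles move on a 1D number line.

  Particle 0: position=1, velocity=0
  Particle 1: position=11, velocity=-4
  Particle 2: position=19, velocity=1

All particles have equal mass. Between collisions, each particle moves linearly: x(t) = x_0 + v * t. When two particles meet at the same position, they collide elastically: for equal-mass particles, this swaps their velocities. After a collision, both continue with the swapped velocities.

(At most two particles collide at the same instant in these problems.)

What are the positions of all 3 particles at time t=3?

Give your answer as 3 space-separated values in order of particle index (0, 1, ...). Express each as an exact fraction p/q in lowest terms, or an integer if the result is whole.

Answer: -1 1 22

Derivation:
Collision at t=5/2: particles 0 and 1 swap velocities; positions: p0=1 p1=1 p2=43/2; velocities now: v0=-4 v1=0 v2=1
Advance to t=3 (no further collisions before then); velocities: v0=-4 v1=0 v2=1; positions = -1 1 22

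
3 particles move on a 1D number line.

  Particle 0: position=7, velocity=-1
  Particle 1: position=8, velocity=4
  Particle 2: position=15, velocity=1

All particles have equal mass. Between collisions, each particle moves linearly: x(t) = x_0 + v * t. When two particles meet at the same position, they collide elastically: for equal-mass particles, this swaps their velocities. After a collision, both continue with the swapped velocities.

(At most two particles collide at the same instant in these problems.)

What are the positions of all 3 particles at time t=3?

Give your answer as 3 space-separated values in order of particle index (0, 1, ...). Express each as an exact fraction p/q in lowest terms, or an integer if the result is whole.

Answer: 4 18 20

Derivation:
Collision at t=7/3: particles 1 and 2 swap velocities; positions: p0=14/3 p1=52/3 p2=52/3; velocities now: v0=-1 v1=1 v2=4
Advance to t=3 (no further collisions before then); velocities: v0=-1 v1=1 v2=4; positions = 4 18 20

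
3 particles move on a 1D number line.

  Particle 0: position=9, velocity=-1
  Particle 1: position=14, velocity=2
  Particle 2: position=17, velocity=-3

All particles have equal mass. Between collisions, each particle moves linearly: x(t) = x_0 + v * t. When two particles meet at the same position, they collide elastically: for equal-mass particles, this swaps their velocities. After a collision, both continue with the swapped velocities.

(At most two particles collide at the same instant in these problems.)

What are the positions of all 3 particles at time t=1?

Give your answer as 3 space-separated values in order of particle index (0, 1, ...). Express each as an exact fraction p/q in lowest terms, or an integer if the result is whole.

Collision at t=3/5: particles 1 and 2 swap velocities; positions: p0=42/5 p1=76/5 p2=76/5; velocities now: v0=-1 v1=-3 v2=2
Advance to t=1 (no further collisions before then); velocities: v0=-1 v1=-3 v2=2; positions = 8 14 16

Answer: 8 14 16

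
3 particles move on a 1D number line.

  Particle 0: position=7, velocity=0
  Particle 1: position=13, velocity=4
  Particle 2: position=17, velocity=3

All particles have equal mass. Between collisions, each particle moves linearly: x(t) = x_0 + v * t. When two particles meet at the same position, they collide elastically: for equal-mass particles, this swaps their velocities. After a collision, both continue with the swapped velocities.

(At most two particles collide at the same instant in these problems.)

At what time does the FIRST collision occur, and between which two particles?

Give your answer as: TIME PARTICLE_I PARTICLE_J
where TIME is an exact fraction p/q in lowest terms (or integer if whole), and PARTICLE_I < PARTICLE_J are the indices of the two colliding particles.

Answer: 4 1 2

Derivation:
Pair (0,1): pos 7,13 vel 0,4 -> not approaching (rel speed -4 <= 0)
Pair (1,2): pos 13,17 vel 4,3 -> gap=4, closing at 1/unit, collide at t=4
Earliest collision: t=4 between 1 and 2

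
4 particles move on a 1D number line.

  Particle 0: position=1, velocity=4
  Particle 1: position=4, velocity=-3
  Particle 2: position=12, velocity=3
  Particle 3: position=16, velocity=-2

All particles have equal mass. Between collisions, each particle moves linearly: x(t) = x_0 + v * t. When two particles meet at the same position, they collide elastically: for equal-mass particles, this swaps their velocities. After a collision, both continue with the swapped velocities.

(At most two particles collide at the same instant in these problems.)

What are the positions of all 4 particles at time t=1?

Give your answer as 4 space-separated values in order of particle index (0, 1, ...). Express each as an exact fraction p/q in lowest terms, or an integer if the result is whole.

Collision at t=3/7: particles 0 and 1 swap velocities; positions: p0=19/7 p1=19/7 p2=93/7 p3=106/7; velocities now: v0=-3 v1=4 v2=3 v3=-2
Collision at t=4/5: particles 2 and 3 swap velocities; positions: p0=8/5 p1=21/5 p2=72/5 p3=72/5; velocities now: v0=-3 v1=4 v2=-2 v3=3
Advance to t=1 (no further collisions before then); velocities: v0=-3 v1=4 v2=-2 v3=3; positions = 1 5 14 15

Answer: 1 5 14 15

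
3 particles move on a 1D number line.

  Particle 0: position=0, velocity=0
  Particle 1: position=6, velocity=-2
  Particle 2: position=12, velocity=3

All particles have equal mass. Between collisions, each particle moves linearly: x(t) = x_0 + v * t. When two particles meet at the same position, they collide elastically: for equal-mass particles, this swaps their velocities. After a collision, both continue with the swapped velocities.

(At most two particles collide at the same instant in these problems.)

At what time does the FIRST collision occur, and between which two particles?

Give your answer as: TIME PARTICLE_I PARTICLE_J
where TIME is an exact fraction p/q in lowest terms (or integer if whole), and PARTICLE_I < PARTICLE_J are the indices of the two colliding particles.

Answer: 3 0 1

Derivation:
Pair (0,1): pos 0,6 vel 0,-2 -> gap=6, closing at 2/unit, collide at t=3
Pair (1,2): pos 6,12 vel -2,3 -> not approaching (rel speed -5 <= 0)
Earliest collision: t=3 between 0 and 1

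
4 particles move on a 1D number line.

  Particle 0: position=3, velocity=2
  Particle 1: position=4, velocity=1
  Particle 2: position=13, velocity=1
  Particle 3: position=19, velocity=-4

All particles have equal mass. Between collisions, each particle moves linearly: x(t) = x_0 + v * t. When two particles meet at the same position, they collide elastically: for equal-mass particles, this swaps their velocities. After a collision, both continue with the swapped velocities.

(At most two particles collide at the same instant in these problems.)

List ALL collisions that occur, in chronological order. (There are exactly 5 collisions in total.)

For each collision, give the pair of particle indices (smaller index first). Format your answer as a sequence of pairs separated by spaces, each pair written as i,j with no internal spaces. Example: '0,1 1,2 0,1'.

Collision at t=1: particles 0 and 1 swap velocities; positions: p0=5 p1=5 p2=14 p3=15; velocities now: v0=1 v1=2 v2=1 v3=-4
Collision at t=6/5: particles 2 and 3 swap velocities; positions: p0=26/5 p1=27/5 p2=71/5 p3=71/5; velocities now: v0=1 v1=2 v2=-4 v3=1
Collision at t=8/3: particles 1 and 2 swap velocities; positions: p0=20/3 p1=25/3 p2=25/3 p3=47/3; velocities now: v0=1 v1=-4 v2=2 v3=1
Collision at t=3: particles 0 and 1 swap velocities; positions: p0=7 p1=7 p2=9 p3=16; velocities now: v0=-4 v1=1 v2=2 v3=1
Collision at t=10: particles 2 and 3 swap velocities; positions: p0=-21 p1=14 p2=23 p3=23; velocities now: v0=-4 v1=1 v2=1 v3=2

Answer: 0,1 2,3 1,2 0,1 2,3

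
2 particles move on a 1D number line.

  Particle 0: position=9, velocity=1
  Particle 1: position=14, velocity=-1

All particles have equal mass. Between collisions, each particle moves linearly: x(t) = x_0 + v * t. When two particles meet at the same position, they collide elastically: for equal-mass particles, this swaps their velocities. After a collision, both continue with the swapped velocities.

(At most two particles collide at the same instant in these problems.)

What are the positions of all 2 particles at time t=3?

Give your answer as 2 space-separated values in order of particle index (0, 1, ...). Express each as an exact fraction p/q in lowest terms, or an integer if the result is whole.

Answer: 11 12

Derivation:
Collision at t=5/2: particles 0 and 1 swap velocities; positions: p0=23/2 p1=23/2; velocities now: v0=-1 v1=1
Advance to t=3 (no further collisions before then); velocities: v0=-1 v1=1; positions = 11 12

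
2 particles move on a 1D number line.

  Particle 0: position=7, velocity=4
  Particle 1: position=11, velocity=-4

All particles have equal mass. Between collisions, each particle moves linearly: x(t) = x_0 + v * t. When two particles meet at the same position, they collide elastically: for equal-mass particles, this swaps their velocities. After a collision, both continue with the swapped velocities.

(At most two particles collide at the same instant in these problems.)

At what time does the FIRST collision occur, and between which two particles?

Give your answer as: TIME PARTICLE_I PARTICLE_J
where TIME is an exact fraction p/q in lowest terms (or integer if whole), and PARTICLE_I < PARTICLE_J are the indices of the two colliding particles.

Pair (0,1): pos 7,11 vel 4,-4 -> gap=4, closing at 8/unit, collide at t=1/2
Earliest collision: t=1/2 between 0 and 1

Answer: 1/2 0 1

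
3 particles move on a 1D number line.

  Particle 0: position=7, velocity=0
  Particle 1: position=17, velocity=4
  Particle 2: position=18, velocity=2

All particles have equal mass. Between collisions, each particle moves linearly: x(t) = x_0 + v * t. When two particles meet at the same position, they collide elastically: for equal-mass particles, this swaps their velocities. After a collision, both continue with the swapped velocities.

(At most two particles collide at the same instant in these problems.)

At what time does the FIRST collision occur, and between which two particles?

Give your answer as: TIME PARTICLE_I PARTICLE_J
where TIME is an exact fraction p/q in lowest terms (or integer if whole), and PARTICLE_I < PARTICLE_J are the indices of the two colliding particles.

Pair (0,1): pos 7,17 vel 0,4 -> not approaching (rel speed -4 <= 0)
Pair (1,2): pos 17,18 vel 4,2 -> gap=1, closing at 2/unit, collide at t=1/2
Earliest collision: t=1/2 between 1 and 2

Answer: 1/2 1 2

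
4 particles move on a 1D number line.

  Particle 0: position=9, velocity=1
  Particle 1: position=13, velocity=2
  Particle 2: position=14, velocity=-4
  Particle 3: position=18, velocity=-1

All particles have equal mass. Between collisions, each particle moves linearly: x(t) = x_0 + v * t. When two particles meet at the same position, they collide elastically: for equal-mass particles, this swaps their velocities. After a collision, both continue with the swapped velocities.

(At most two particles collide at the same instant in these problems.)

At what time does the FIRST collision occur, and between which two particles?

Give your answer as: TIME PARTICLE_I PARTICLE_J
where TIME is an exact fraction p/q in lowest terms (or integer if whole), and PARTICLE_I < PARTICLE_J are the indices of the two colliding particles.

Pair (0,1): pos 9,13 vel 1,2 -> not approaching (rel speed -1 <= 0)
Pair (1,2): pos 13,14 vel 2,-4 -> gap=1, closing at 6/unit, collide at t=1/6
Pair (2,3): pos 14,18 vel -4,-1 -> not approaching (rel speed -3 <= 0)
Earliest collision: t=1/6 between 1 and 2

Answer: 1/6 1 2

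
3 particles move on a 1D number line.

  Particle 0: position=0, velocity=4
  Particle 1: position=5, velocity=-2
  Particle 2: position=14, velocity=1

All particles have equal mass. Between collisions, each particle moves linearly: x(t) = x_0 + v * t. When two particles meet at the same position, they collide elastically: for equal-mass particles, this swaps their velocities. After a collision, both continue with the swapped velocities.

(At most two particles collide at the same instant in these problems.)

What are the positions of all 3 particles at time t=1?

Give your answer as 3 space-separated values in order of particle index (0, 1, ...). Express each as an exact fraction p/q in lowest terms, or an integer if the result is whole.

Answer: 3 4 15

Derivation:
Collision at t=5/6: particles 0 and 1 swap velocities; positions: p0=10/3 p1=10/3 p2=89/6; velocities now: v0=-2 v1=4 v2=1
Advance to t=1 (no further collisions before then); velocities: v0=-2 v1=4 v2=1; positions = 3 4 15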